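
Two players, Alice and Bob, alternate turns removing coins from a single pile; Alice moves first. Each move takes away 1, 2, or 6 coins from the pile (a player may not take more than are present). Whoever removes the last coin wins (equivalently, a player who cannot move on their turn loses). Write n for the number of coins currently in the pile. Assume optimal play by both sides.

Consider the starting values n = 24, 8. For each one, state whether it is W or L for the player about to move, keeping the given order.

Work bottom-up. With no move the player to move loses. Otherwise the position is W if at least one move leads to an L position for the opponent, and L if every move leads to a W.
n=0: no move → L
n=1: can move to 0, which is L ⇒ W
n=2: can move to 0, which is L ⇒ W
n=3: moves to 2(W), 1(W); every one is W ⇒ L
n=4: can move to 3, which is L ⇒ W
n=5: can move to 3, which is L ⇒ W
n=6: can move to 0, which is L ⇒ W
n=7: moves to 6(W), 5(W), 1(W); every one is W ⇒ L
n=8: can move to 7, which is L ⇒ W
n=9: can move to 7, which is L ⇒ W
n=10: moves to 9(W), 8(W), 4(W); every one is W ⇒ L
n=11: can move to 10, which is L ⇒ W
n=12: can move to 10, which is L ⇒ W
n=13: can move to 7, which is L ⇒ W
n=14: moves to 13(W), 12(W), 8(W); every one is W ⇒ L
n=15: can move to 14, which is L ⇒ W
n=16: can move to 14, which is L ⇒ W
n=17: moves to 16(W), 15(W), 11(W); every one is W ⇒ L
n=18: can move to 17, which is L ⇒ W
n=19: can move to 17, which is L ⇒ W
n=20: can move to 14, which is L ⇒ W
n=21: moves to 20(W), 19(W), 15(W); every one is W ⇒ L
n=22: can move to 21, which is L ⇒ W
n=23: can move to 21, which is L ⇒ W
n=24: moves to 23(W), 22(W), 18(W); every one is W ⇒ L

24: L, 8: W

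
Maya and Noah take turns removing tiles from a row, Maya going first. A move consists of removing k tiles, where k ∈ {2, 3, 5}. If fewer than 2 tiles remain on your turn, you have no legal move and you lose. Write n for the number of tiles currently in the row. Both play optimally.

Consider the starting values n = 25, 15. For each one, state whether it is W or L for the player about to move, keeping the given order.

25: W, 15: L

Classify positions by backward induction: terminal positions (no move available) are L. From any other position, the mover wins iff some move reaches an L.
n=0: no move → L
n=1: no move → L
n=2: reaches L-position 0 → W
n=3: reaches L-position 1 → W
n=4: reaches L-position 1 → W
n=5: reaches L-position 0 → W
n=6: reaches L-position 1 → W
n=7: only reaches 5(W), 4(W), 2(W), all W → L
n=8: only reaches 6(W), 5(W), 3(W), all W → L
n=9: reaches L-position 7 → W
n=10: reaches L-position 8 → W
n=11: reaches L-position 8 → W
n=12: reaches L-position 7 → W
n=13: reaches L-position 8 → W
n=14: only reaches 12(W), 11(W), 9(W), all W → L
n=15: only reaches 13(W), 12(W), 10(W), all W → L
n=16: reaches L-position 14 → W
n=17: reaches L-position 15 → W
n=18: reaches L-position 15 → W
n=19: reaches L-position 14 → W
n=20: reaches L-position 15 → W
n=21: only reaches 19(W), 18(W), 16(W), all W → L
n=22: only reaches 20(W), 19(W), 17(W), all W → L
n=23: reaches L-position 21 → W
n=24: reaches L-position 22 → W
n=25: reaches L-position 22 → W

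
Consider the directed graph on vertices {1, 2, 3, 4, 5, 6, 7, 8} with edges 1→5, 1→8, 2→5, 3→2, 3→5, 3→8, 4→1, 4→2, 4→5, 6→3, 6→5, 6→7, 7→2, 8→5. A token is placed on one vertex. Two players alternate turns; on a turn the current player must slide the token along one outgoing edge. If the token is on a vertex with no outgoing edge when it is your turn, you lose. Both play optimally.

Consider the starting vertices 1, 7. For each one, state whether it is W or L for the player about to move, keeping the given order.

Classify positions by backward induction: terminal positions (no move available) are L. From any other position, the mover wins iff some move reaches an L.
Every edge goes from a vertex to one that appears earlier in the order 5, 2, 8, 7, 3, 1, 4, 6, so processing vertices in that order labels each vertex after all of its successors.
5: no outgoing edge → L
2: →5(L), so W
8: →5(L), so W
7: →2(W) only, which is W, so L
3: →5(L), so W
1: →5(L), so W
4: →5(L), so W
6: →7(L), so W

1: W, 7: L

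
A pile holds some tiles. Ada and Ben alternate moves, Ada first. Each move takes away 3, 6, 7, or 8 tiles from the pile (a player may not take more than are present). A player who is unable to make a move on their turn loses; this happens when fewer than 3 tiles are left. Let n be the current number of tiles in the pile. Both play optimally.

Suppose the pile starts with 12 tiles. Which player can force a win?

Work bottom-up. With no move the player to move loses. Otherwise the position is W if at least one move leads to an L position for the opponent, and L if every move leads to a W.
n=0: no move → L
n=1: no move → L
n=2: no move → L
n=3: W (go to 0, an L position)
n=4: W (go to 1, an L position)
n=5: W (go to 2, an L position)
n=6: W (go to 0, an L position)
n=7: W (go to 1, an L position)
n=8: W (go to 2, an L position)
n=9: W (go to 2, an L position)
n=10: W (go to 2, an L position)
n=11: L (options 8(W), 5(W), 4(W), 3(W) are all W)
n=12: L (options 9(W), 6(W), 5(W), 4(W) are all W)
Every move from 12 reaches a W position, so the mover loses.

Ben wins.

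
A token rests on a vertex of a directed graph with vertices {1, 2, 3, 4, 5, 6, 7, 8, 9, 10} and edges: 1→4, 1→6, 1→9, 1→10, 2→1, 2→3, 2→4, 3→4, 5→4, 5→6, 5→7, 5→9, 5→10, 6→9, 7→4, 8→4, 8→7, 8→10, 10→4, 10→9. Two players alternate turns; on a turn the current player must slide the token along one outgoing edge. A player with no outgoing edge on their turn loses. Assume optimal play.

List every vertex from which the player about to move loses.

Positions with no move are L. A position that does have a move is losing for the player to move precisely when every available move leads to a winning position for the opponent. Fill in the labels:
Every edge goes from a vertex to one that appears earlier in the order 4, 9, 6, 7, 3, 10, 8, 1, 2, 5, so processing vertices in that order labels each vertex after all of its successors.
4: no outgoing edge → L
9: no outgoing edge → L
6: W (go to 9, an L position)
7: W (go to 4, an L position)
3: W (go to 4, an L position)
10: W (go to 9, an L position)
8: W (go to 4, an L position)
1: W (go to 9, an L position)
2: W (go to 4, an L position)
5: W (go to 9, an L position)
The losing starting vertices are exactly the entries labelled L in this table (2 of them).

4, 9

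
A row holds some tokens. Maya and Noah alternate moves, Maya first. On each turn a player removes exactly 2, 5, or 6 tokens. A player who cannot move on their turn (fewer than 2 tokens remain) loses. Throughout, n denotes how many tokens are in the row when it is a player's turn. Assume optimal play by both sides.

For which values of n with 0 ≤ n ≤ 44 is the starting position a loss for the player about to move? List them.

Label each position W (a win for the player to move) or L (a loss). A position with no legal move is L; any other position is W exactly when some move reaches an L, and L when every move reaches a W.
n=0: no move → L
n=1: no move → L
n=2: reaches L-position 0 → W
n=3: reaches L-position 1 → W
n=4: only reaches 2(W), which is W → L
n=5: reaches L-position 0 → W
n=6: reaches L-position 4 → W
n=7: reaches L-position 1 → W
n=8: only reaches 6(W), 3(W), 2(W), all W → L
n=9: reaches L-position 4 → W
n=10: reaches L-position 8 → W
n=11: only reaches 9(W), 6(W), 5(W), all W → L
n=12: only reaches 10(W), 7(W), 6(W), all W → L
n=13: reaches L-position 11 → W
n=14: reaches L-position 12 → W
n=15: only reaches 13(W), 10(W), 9(W), all W → L
n=16: reaches L-position 11 → W
n=17: reaches L-position 15 → W
n=18: reaches L-position 12 → W
n=19: only reaches 17(W), 14(W), 13(W), all W → L
n=20: reaches L-position 15 → W
n=21: reaches L-position 19 → W
n=22: only reaches 20(W), 17(W), 16(W), all W → L
n=23: only reaches 21(W), 18(W), 17(W), all W → L
n=24: reaches L-position 22 → W
n=25: reaches L-position 23 → W
n=26: only reaches 24(W), 21(W), 20(W), all W → L
n=27: reaches L-position 22 → W
n=28: reaches L-position 26 → W
n=29: reaches L-position 23 → W
n=30: only reaches 28(W), 25(W), 24(W), all W → L
n=31: reaches L-position 26 → W
n=32: reaches L-position 30 → W
n=33: only reaches 31(W), 28(W), 27(W), all W → L
n=34: only reaches 32(W), 29(W), 28(W), all W → L
n=35: reaches L-position 33 → W
n=36: reaches L-position 34 → W
n=37: only reaches 35(W), 32(W), 31(W), all W → L
n=38: reaches L-position 33 → W
n=39: reaches L-position 37 → W
n=40: reaches L-position 34 → W
n=41: only reaches 39(W), 36(W), 35(W), all W → L
n=42: reaches L-position 37 → W
n=43: reaches L-position 41 → W
n=44: only reaches 42(W), 39(W), 38(W), all W → L
Reading off the rows marked L gives the requested list; there are 17 such values of n.

0, 1, 4, 8, 11, 12, 15, 19, 22, 23, 26, 30, 33, 34, 37, 41, 44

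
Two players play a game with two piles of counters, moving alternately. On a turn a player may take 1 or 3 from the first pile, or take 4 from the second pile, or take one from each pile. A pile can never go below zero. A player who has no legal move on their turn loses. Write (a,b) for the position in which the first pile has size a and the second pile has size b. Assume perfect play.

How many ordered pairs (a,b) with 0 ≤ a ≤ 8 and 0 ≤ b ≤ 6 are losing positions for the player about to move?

Build the W/L table. Terminal = L. A non-terminal position is W if it has a move to some L; otherwise it is L.
Every move lowers a or b (never raises either), so fill the grid row by row in increasing a, and left to right within a row: each cell's successors are then already labelled.
      b=0  b=1  b=2  b=3  b=4  b=5  b=6
a=0:    L    L    L    L    W    W    W
a=1:    W    W    W    W    W    L    L
a=2:    L    L    L    L    W    W    W
a=3:    W    W    W    W    W    L    L
a=4:    L    L    L    L    W    W    W
a=5:    W    W    W    W    W    L    L
a=6:    L    L    L    L    W    W    W
a=7:    W    W    W    W    W    L    L
a=8:    L    L    L    L    W    W    W
Cells with no legal move (terminal, hence L): (0,0), (0,1), (0,2), (0,3).
The remaining L cells, each justified by listing all of its moves:
(1,5): →(0,5)(W), (1,1)(W), (0,4)(W) — all W, so L
(1,6): →(0,6)(W), (1,2)(W), (0,5)(W) — all W, so L
(2,0): →(1,0)(W) only, which is W, so L
(2,1): →(1,1)(W), (1,0)(W) — all W, so L
(2,2): →(1,2)(W), (1,1)(W) — all W, so L
(2,3): →(1,3)(W), (1,2)(W) — all W, so L
(3,5): →(2,5)(W), (0,5)(W), (3,1)(W), (2,4)(W) — all W, so L
(3,6): →(2,6)(W), (0,6)(W), (3,2)(W), (2,5)(W) — all W, so L
(4,0): →(3,0)(W), (1,0)(W) — all W, so L
(4,1): →(3,1)(W), (1,1)(W), (3,0)(W) — all W, so L
(4,2): →(3,2)(W), (1,2)(W), (3,1)(W) — all W, so L
(4,3): →(3,3)(W), (1,3)(W), (3,2)(W) — all W, so L
(5,5): →(4,5)(W), (2,5)(W), (5,1)(W), (4,4)(W) — all W, so L
(5,6): →(4,6)(W), (2,6)(W), (5,2)(W), (4,5)(W) — all W, so L
(6,0): →(5,0)(W), (3,0)(W) — all W, so L
(6,1): →(5,1)(W), (3,1)(W), (5,0)(W) — all W, so L
(6,2): →(5,2)(W), (3,2)(W), (5,1)(W) — all W, so L
(6,3): →(5,3)(W), (3,3)(W), (5,2)(W) — all W, so L
(7,5): →(6,5)(W), (4,5)(W), (7,1)(W), (6,4)(W) — all W, so L
(7,6): →(6,6)(W), (4,6)(W), (7,2)(W), (6,5)(W) — all W, so L
(8,0): →(7,0)(W), (5,0)(W) — all W, so L
(8,1): →(7,1)(W), (5,1)(W), (7,0)(W) — all W, so L
(8,2): →(7,2)(W), (5,2)(W), (7,1)(W) — all W, so L
(8,3): →(7,3)(W), (5,3)(W), (7,2)(W) — all W, so L
Every other cell has at least one move into one of the L cells above, so it is W.
L cells per row: a=0: 4, a=1: 2, a=2: 4, a=3: 2, a=4: 4, a=5: 2, a=6: 4, a=7: 2, a=8: 4; total 28.

28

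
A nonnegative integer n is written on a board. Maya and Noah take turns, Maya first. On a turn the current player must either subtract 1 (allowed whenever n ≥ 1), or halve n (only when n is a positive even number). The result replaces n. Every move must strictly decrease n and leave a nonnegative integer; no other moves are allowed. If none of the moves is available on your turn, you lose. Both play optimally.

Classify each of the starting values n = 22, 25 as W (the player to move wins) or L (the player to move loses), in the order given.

Use the standard recursion: the mover loses at a terminal position; elsewhere, the mover wins exactly when some move hands the opponent an L position.
n=0: no move → L
n=1: W (go to 0, an L position)
n=2: L (sole option 1(W) is W)
n=3: W (go to 2, an L position)
n=4: W (go to 2, an L position)
n=5: L (sole option 4(W) is W)
n=6: W (go to 5, an L position)
n=7: L (sole option 6(W) is W)
n=8: W (go to 7, an L position)
n=9: L (sole option 8(W) is W)
n=10: W (go to 5, an L position)
n=11: L (sole option 10(W) is W)
n=12: W (go to 11, an L position)
n=13: L (sole option 12(W) is W)
n=14: W (go to 7, an L position)
n=15: L (sole option 14(W) is W)
n=16: W (go to 15, an L position)
n=17: L (sole option 16(W) is W)
n=18: W (go to 9, an L position)
n=19: L (sole option 18(W) is W)
n=20: W (go to 19, an L position)
n=21: L (sole option 20(W) is W)
n=22: W (go to 11, an L position)
n=23: L (sole option 22(W) is W)
n=24: W (go to 23, an L position)
n=25: L (sole option 24(W) is W)

22: W, 25: L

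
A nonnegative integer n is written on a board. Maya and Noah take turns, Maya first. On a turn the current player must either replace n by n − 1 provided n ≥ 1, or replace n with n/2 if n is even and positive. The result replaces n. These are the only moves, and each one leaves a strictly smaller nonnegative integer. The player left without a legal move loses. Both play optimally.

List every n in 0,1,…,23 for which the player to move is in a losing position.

0, 2, 5, 7, 9, 11, 13, 15, 17, 19, 21, 23

Work bottom-up. With no move the player to move loses. Otherwise the position is W if at least one move leads to an L position for the opponent, and L if every move leads to a W.
n=0: no move → L
n=1: reaches L-position 0 → W
n=2: only reaches 1(W), which is W → L
n=3: reaches L-position 2 → W
n=4: reaches L-position 2 → W
n=5: only reaches 4(W), which is W → L
n=6: reaches L-position 5 → W
n=7: only reaches 6(W), which is W → L
n=8: reaches L-position 7 → W
n=9: only reaches 8(W), which is W → L
n=10: reaches L-position 5 → W
n=11: only reaches 10(W), which is W → L
n=12: reaches L-position 11 → W
n=13: only reaches 12(W), which is W → L
n=14: reaches L-position 7 → W
n=15: only reaches 14(W), which is W → L
n=16: reaches L-position 15 → W
n=17: only reaches 16(W), which is W → L
n=18: reaches L-position 9 → W
n=19: only reaches 18(W), which is W → L
n=20: reaches L-position 19 → W
n=21: only reaches 20(W), which is W → L
n=22: reaches L-position 11 → W
n=23: only reaches 22(W), which is W → L
The losing starting values of n are exactly the entries labelled L in this table (12 of them).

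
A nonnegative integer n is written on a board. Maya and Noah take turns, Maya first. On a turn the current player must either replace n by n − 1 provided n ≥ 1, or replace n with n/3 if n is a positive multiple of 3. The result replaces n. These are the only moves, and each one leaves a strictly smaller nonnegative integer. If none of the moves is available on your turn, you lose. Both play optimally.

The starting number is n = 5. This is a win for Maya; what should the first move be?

Build the W/L table. Terminal = L. A non-terminal position is W if it has a move to some L; otherwise it is L.
n=0: no move → L
n=1: W (go to 0, an L position)
n=2: L (sole option 1(W) is W)
n=3: W (go to 2, an L position)
n=4: L (sole option 3(W) is W)
n=5: W (go to 4, an L position)
From 5, the L positions reachable in one move are: 4.

Move to 4.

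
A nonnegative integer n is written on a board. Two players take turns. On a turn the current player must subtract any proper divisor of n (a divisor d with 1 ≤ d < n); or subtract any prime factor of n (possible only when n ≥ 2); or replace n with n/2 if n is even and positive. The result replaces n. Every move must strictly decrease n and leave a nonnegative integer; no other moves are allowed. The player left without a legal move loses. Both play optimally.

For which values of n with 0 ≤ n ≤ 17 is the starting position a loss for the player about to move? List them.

Work bottom-up. With no move the player to move loses. Otherwise the position is W if at least one move leads to an L position for the opponent, and L if every move leads to a W.
n=0: no move → L
n=1: no move → L
n=2: →0(L), so W
n=3: →0(L), so W
n=4: →2(W), 3(W) — all W, so L
n=5: →0(L), so W
n=6: →4(L), so W
n=7: →0(L), so W
n=8: →4(L), so W
n=9: →6(W), 8(W) — all W, so L
n=10: →9(L), so W
n=11: →0(L), so W
n=12: →9(L), so W
n=13: →0(L), so W
n=14: →7(W), 12(W), 13(W) — all W, so L
n=15: →14(L), so W
n=16: →14(L), so W
n=17: →0(L), so W
Reading off the rows marked L gives the requested list; there are 5 such values of n.

0, 1, 4, 9, 14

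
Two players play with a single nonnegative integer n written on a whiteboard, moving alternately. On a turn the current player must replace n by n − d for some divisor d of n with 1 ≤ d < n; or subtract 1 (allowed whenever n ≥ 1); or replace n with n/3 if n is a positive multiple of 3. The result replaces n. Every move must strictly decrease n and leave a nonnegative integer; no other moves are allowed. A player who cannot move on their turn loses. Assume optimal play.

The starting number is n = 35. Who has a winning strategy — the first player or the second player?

The first player wins.

Compute win/loss labels from the base case upward. A position with no move is L. Any other position is W if it can reach an L in one move, else L.
n=0: no move → L
n=1: W (go to 0, an L position)
n=2: L (sole option 1(W) is W)
n=3: W (go to 2, an L position)
n=4: W (go to 2, an L position)
n=5: L (sole option 4(W) is W)
n=6: W (go to 2, an L position)
n=7: L (sole option 6(W) is W)
n=8: W (go to 7, an L position)
n=9: L (options 3(W), 6(W), 8(W) are all W)
n=10: W (go to 5, an L position)
n=11: L (sole option 10(W) is W)
n=12: W (go to 9, an L position)
n=13: L (sole option 12(W) is W)
n=14: W (go to 7, an L position)
n=15: W (go to 5, an L position)
n=16: L (options 8(W), 12(W), 14(W), 15(W) are all W)
n=17: W (go to 16, an L position)
n=18: W (go to 9, an L position)
n=19: L (sole option 18(W) is W)
n=20: W (go to 16, an L position)
n=21: W (go to 7, an L position)
n=22: W (go to 11, an L position)
n=23: L (sole option 22(W) is W)
n=24: W (go to 16, an L position)
n=25: L (options 20(W), 24(W) are all W)
n=26: W (go to 13, an L position)
n=27: W (go to 9, an L position)
n=28: L (options 14(W), 21(W), 24(W), 26(W), 27(W) are all W)
n=29: W (go to 28, an L position)
n=30: W (go to 25, an L position)
n=31: L (sole option 30(W) is W)
n=32: W (go to 16, an L position)
n=33: W (go to 11, an L position)
n=34: L (options 17(W), 32(W), 33(W) are all W)
n=35: W (go to 28, an L position)
The starting position 35 is W: the player to move should move to 28, handing over an L position.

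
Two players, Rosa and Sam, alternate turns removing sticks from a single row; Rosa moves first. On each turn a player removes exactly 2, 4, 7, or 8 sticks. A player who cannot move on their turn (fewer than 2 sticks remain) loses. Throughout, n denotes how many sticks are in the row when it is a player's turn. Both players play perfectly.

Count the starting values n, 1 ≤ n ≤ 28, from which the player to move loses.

Label each position W (a win for the player to move) or L (a loss). A position with no legal move is L; any other position is W exactly when some move reaches an L, and L when every move reaches a W.
n=0: no move → L
n=1: no move → L
n=2: W (go to 0, an L position)
n=3: W (go to 1, an L position)
n=4: W (go to 0, an L position)
n=5: W (go to 1, an L position)
n=6: L (options 4(W), 2(W) are all W)
n=7: W (go to 0, an L position)
n=8: W (go to 6, an L position)
n=9: W (go to 1, an L position)
n=10: W (go to 6, an L position)
n=11: L (options 9(W), 7(W), 4(W), 3(W) are all W)
n=12: L (options 10(W), 8(W), 5(W), 4(W) are all W)
n=13: W (go to 11, an L position)
n=14: W (go to 12, an L position)
n=15: W (go to 11, an L position)
n=16: W (go to 12, an L position)
n=17: L (options 15(W), 13(W), 10(W), 9(W) are all W)
n=18: W (go to 11, an L position)
n=19: W (go to 17, an L position)
n=20: W (go to 12, an L position)
n=21: W (go to 17, an L position)
n=22: L (options 20(W), 18(W), 15(W), 14(W) are all W)
n=23: L (options 21(W), 19(W), 16(W), 15(W) are all W)
n=24: W (go to 22, an L position)
n=25: W (go to 23, an L position)
n=26: W (go to 22, an L position)
n=27: W (go to 23, an L position)
n=28: L (options 26(W), 24(W), 21(W), 20(W) are all W)
L entries with 1 ≤ n ≤ 28 (n=0 is outside the asked range and is not counted): n = 1, 6, 11, 12, 17, 22, 23, 28; that makes 8.

8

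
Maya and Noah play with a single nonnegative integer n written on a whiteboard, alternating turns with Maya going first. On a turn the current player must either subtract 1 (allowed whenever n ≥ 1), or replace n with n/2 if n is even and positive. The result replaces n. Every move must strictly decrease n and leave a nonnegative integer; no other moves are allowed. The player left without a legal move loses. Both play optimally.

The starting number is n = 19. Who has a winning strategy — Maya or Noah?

Work bottom-up. With no move the player to move loses. Otherwise the position is W if at least one move leads to an L position for the opponent, and L if every move leads to a W.
n=0: no move → L
n=1: →0(L), so W
n=2: →1(W) only, which is W, so L
n=3: →2(L), so W
n=4: →2(L), so W
n=5: →4(W) only, which is W, so L
n=6: →5(L), so W
n=7: →6(W) only, which is W, so L
n=8: →7(L), so W
n=9: →8(W) only, which is W, so L
n=10: →5(L), so W
n=11: →10(W) only, which is W, so L
n=12: →11(L), so W
n=13: →12(W) only, which is W, so L
n=14: →7(L), so W
n=15: →14(W) only, which is W, so L
n=16: →15(L), so W
n=17: →16(W) only, which is W, so L
n=18: →9(L), so W
n=19: →18(W) only, which is W, so L
Every move from 19 reaches a W position, so the mover loses.

Noah wins.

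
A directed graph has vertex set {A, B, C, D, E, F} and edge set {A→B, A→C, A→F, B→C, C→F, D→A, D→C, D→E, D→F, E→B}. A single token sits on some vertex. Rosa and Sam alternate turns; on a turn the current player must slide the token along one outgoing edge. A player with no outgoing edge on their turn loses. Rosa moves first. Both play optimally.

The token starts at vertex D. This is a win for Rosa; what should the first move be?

Move to F.

Work bottom-up. With no move the player to move loses. Otherwise the position is W if at least one move leads to an L position for the opponent, and L if every move leads to a W.
Every edge goes from a vertex to one that appears earlier in the order F, C, B, A, E, D, so processing vertices in that order labels each vertex after all of its successors.
F: no outgoing edge → L
C: →F(L), so W
B: →C(W) only, which is W, so L
A: →B(L), so W
E: →B(L), so W
D: →F(L), so W
From D, the L positions reachable in one move are: F.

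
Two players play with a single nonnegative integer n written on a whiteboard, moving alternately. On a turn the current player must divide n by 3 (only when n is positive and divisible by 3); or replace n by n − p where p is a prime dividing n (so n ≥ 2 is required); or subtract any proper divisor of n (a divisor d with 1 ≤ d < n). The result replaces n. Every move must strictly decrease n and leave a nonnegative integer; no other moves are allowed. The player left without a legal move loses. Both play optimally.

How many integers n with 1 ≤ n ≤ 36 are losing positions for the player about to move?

Label each position W (a win for the player to move) or L (a loss). A position with no legal move is L; any other position is W exactly when some move reaches an L, and L when every move reaches a W.
n=0: no move → L
n=1: no move → L
n=2: can move to 0, which is L ⇒ W
n=3: can move to 0, which is L ⇒ W
n=4: moves to 2(W), 3(W); every one is W ⇒ L
n=5: can move to 0, which is L ⇒ W
n=6: can move to 4, which is L ⇒ W
n=7: can move to 0, which is L ⇒ W
n=8: can move to 4, which is L ⇒ W
n=9: moves to 3(W), 6(W), 8(W); every one is W ⇒ L
n=10: can move to 9, which is L ⇒ W
n=11: can move to 0, which is L ⇒ W
n=12: can move to 4, which is L ⇒ W
n=13: can move to 0, which is L ⇒ W
n=14: moves to 7(W), 12(W), 13(W); every one is W ⇒ L
n=15: can move to 14, which is L ⇒ W
n=16: can move to 14, which is L ⇒ W
n=17: can move to 0, which is L ⇒ W
n=18: can move to 9, which is L ⇒ W
n=19: can move to 0, which is L ⇒ W
n=20: moves to 10(W), 15(W), 16(W), 18(W), 19(W); every one is W ⇒ L
n=21: can move to 14, which is L ⇒ W
n=22: can move to 20, which is L ⇒ W
n=23: can move to 0, which is L ⇒ W
n=24: can move to 20, which is L ⇒ W
n=25: can move to 20, which is L ⇒ W
n=26: moves to 13(W), 24(W), 25(W); every one is W ⇒ L
n=27: can move to 9, which is L ⇒ W
n=28: can move to 14, which is L ⇒ W
n=29: can move to 0, which is L ⇒ W
n=30: can move to 20, which is L ⇒ W
n=31: can move to 0, which is L ⇒ W
n=32: moves to 16(W), 24(W), 28(W), 30(W), 31(W); every one is W ⇒ L
n=33: can move to 32, which is L ⇒ W
n=34: can move to 32, which is L ⇒ W
n=35: moves to 28(W), 30(W), 34(W); every one is W ⇒ L
n=36: can move to 32, which is L ⇒ W
L entries with 1 ≤ n ≤ 36 (n=0 is outside the asked range and is not counted): n = 1, 4, 9, 14, 20, 26, 32, 35; that makes 8.

8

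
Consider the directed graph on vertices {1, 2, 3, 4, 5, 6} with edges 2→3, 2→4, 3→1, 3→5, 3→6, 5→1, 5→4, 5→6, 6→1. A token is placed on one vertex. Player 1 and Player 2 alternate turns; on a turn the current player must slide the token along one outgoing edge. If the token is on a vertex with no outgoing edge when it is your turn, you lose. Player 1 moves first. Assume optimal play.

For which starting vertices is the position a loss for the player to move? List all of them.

1, 4

Label each position W (a win for the player to move) or L (a loss). A position with no legal move is L; any other position is W exactly when some move reaches an L, and L when every move reaches a W.
Every edge goes from a vertex to one that appears earlier in the order 4, 1, 6, 5, 3, 2, so processing vertices in that order labels each vertex after all of its successors.
4: no outgoing edge → L
1: no outgoing edge → L
6: →1(L), so W
5: →1(L), so W
3: →1(L), so W
2: →4(L), so W
Reading off the rows marked L gives the requested list; there are 2 such vertices.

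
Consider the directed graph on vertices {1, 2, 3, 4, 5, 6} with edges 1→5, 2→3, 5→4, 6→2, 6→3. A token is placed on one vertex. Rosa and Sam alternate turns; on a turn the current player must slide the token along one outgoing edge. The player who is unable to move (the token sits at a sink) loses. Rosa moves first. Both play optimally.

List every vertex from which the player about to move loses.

Work bottom-up. With no move the player to move loses. Otherwise the position is W if at least one move leads to an L position for the opponent, and L if every move leads to a W.
Every edge goes from a vertex to one that appears earlier in the order 3, 4, 5, 2, 6, 1, so processing vertices in that order labels each vertex after all of its successors.
3: no outgoing edge → L
4: no outgoing edge → L
5: W (go to 4, an L position)
2: W (go to 3, an L position)
6: W (go to 3, an L position)
1: L (sole option 5(W) is W)
Reading off the rows marked L gives the requested list; there are 3 such vertices.

1, 3, 4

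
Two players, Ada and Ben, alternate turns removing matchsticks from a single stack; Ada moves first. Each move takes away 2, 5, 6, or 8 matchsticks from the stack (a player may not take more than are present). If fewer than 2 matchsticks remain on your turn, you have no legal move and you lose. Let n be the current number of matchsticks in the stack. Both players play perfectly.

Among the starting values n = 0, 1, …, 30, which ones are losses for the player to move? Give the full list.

0, 1, 4, 11, 14, 15, 18, 25, 28, 29

Build the W/L table. Terminal = L. A non-terminal position is W if it has a move to some L; otherwise it is L.
n=0: no move → L
n=1: no move → L
n=2: →0(L), so W
n=3: →1(L), so W
n=4: →2(W) only, which is W, so L
n=5: →0(L), so W
n=6: →4(L), so W
n=7: →1(L), so W
n=8: →0(L), so W
n=9: →4(L), so W
n=10: →4(L), so W
n=11: →9(W), 6(W), 5(W), 3(W) — all W, so L
n=12: →4(L), so W
n=13: →11(L), so W
n=14: →12(W), 9(W), 8(W), 6(W) — all W, so L
n=15: →13(W), 10(W), 9(W), 7(W) — all W, so L
n=16: →14(L), so W
n=17: →15(L), so W
n=18: →16(W), 13(W), 12(W), 10(W) — all W, so L
n=19: →14(L), so W
n=20: →18(L), so W
n=21: →15(L), so W
n=22: →14(L), so W
n=23: →18(L), so W
n=24: →18(L), so W
n=25: →23(W), 20(W), 19(W), 17(W) — all W, so L
n=26: →18(L), so W
n=27: →25(L), so W
n=28: →26(W), 23(W), 22(W), 20(W) — all W, so L
n=29: →27(W), 24(W), 23(W), 21(W) — all W, so L
n=30: →28(L), so W
The losing starting values of n are exactly the entries labelled L in this table (10 of them).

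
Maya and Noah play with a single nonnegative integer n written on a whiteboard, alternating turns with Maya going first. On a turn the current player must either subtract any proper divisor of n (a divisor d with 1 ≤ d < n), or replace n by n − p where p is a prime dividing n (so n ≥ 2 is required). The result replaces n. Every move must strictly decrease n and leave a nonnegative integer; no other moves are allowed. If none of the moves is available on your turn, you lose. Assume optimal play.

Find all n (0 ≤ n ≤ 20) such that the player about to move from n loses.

0, 1, 4, 9, 14, 20

Classify positions by backward induction: terminal positions (no move available) are L. From any other position, the mover wins iff some move reaches an L.
n=0: no move → L
n=1: no move → L
n=2: →0(L), so W
n=3: →0(L), so W
n=4: →2(W), 3(W) — all W, so L
n=5: →0(L), so W
n=6: →4(L), so W
n=7: →0(L), so W
n=8: →4(L), so W
n=9: →6(W), 8(W) — all W, so L
n=10: →9(L), so W
n=11: →0(L), so W
n=12: →9(L), so W
n=13: →0(L), so W
n=14: →7(W), 12(W), 13(W) — all W, so L
n=15: →14(L), so W
n=16: →14(L), so W
n=17: →0(L), so W
n=18: →9(L), so W
n=19: →0(L), so W
n=20: →10(W), 15(W), 16(W), 18(W), 19(W) — all W, so L
The losing starting values of n are exactly the entries labelled L in this table (6 of them).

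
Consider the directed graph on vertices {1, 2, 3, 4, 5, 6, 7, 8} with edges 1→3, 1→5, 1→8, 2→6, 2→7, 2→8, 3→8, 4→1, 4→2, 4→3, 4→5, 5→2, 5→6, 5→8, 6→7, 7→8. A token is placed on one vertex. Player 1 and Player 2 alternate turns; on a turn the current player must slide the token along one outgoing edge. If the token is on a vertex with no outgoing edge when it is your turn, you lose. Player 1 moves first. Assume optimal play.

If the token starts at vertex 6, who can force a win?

Player 2 wins.

Work bottom-up. With no move the player to move loses. Otherwise the position is W if at least one move leads to an L position for the opponent, and L if every move leads to a W.
Every edge goes from a vertex to one that appears earlier in the order 8, 7, 6, 2, 3, 5, 1, 4, so processing vertices in that order labels each vertex after all of its successors.
8: no outgoing edge → L
7: reaches L-position 8 → W
6: only reaches 7(W), which is W → L
2: reaches L-position 6 → W
3: reaches L-position 8 → W
5: reaches L-position 6 → W
1: reaches L-position 8 → W
4: only reaches 1(W), 5(W), 3(W), 2(W), all W → L
The starting position 6 is L: whatever Player 1 does, the opponent receives a W position.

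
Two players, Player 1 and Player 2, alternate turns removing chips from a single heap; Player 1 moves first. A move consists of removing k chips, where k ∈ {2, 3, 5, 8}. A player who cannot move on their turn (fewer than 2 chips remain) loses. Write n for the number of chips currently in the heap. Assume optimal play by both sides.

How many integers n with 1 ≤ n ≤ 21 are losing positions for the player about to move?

5

Compute win/loss labels from the base case upward. A position with no move is L. Any other position is W if it can reach an L in one move, else L.
n=0: no move → L
n=1: no move → L
n=2: →0(L), so W
n=3: →1(L), so W
n=4: →1(L), so W
n=5: →0(L), so W
n=6: →1(L), so W
n=7: →5(W), 4(W), 2(W) — all W, so L
n=8: →0(L), so W
n=9: →7(L), so W
n=10: →7(L), so W
n=11: →9(W), 8(W), 6(W), 3(W) — all W, so L
n=12: →7(L), so W
n=13: →11(L), so W
n=14: →11(L), so W
n=15: →7(L), so W
n=16: →11(L), so W
n=17: →15(W), 14(W), 12(W), 9(W) — all W, so L
n=18: →16(W), 15(W), 13(W), 10(W) — all W, so L
n=19: →17(L), so W
n=20: →18(L), so W
n=21: →18(L), so W
L entries with 1 ≤ n ≤ 21 (n=0 is outside the asked range and is not counted): n = 1, 7, 11, 17, 18; that makes 5.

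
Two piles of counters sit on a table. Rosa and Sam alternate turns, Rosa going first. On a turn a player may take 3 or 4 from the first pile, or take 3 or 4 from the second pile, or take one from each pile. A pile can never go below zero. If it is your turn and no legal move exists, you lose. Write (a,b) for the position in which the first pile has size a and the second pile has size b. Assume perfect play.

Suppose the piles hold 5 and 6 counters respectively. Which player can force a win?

Rosa wins.

Classify positions by backward induction: terminal positions (no move available) are L. From any other position, the mover wins iff some move reaches an L.
No move ever increases a pile, so every position that can arise here has a ≤ 5 and b ≤ 6; it is enough to label the cells with 0 ≤ a ≤ 5 and 0 ≤ b ≤ 6.
Every move lowers a or b (never raises either), so fill the grid row by row in increasing a, and left to right within a row: each cell's successors are then already labelled.
      b=0  b=1  b=2  b=3  b=4  b=5  b=6
a=0:    L    L    L    W    W    W    W
a=1:    L    W    W    W    W    L    L
a=2:    L    W    L    W    W    W    W
a=3:    W    W    W    W    L    L    L
a=4:    W    W    W    L    L    W    W
a=5:    W    L    W    L    W    W    W
Cells with no legal move (terminal, hence L): (0,0), (0,1), (0,2), (1,0), (2,0).
The remaining L cells, each justified by listing all of its moves:
(1,5): only reaches (1,2)(W), (1,1)(W), (0,4)(W), all W → L
(1,6): only reaches (1,3)(W), (1,2)(W), (0,5)(W), all W → L
(2,2): only reaches (1,1)(W), which is W → L
(3,4): only reaches (0,4)(W), (3,1)(W), (3,0)(W), (2,3)(W), all W → L
(3,5): only reaches (0,5)(W), (3,2)(W), (3,1)(W), (2,4)(W), all W → L
(3,6): only reaches (0,6)(W), (3,3)(W), (3,2)(W), (2,5)(W), all W → L
(4,3): only reaches (1,3)(W), (0,3)(W), (4,0)(W), (3,2)(W), all W → L
(4,4): only reaches (1,4)(W), (0,4)(W), (4,1)(W), (4,0)(W), (3,3)(W), all W → L
(5,1): only reaches (2,1)(W), (1,1)(W), (4,0)(W), all W → L
(5,3): only reaches (2,3)(W), (1,3)(W), (5,0)(W), (4,2)(W), all W → L
Every other cell has at least one move into one of the L cells above, so it is W.
From (5,6) Rosa can move to (1,6), reaching an L position.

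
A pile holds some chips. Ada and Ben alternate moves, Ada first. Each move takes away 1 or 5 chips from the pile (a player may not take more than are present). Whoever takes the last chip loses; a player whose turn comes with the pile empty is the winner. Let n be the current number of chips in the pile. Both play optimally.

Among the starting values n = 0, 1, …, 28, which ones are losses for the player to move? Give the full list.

Use the standard recursion: the mover wins at a terminal position; elsewhere, the mover wins exactly when some move hands the opponent an L position.
n=0: no move; the opponent has just taken the last chip and therefore loses → W
n=1: L (sole option 0(W) is W)
n=2: W (go to 1, an L position)
n=3: L (sole option 2(W) is W)
n=4: W (go to 3, an L position)
n=5: L (options 4(W), 0(W) are all W)
n=6: W (go to 5, an L position)
n=7: L (options 6(W), 2(W) are all W)
n=8: W (go to 7, an L position)
n=9: L (options 8(W), 4(W) are all W)
n=10: W (go to 9, an L position)
n=11: L (options 10(W), 6(W) are all W)
n=12: W (go to 11, an L position)
n=13: L (options 12(W), 8(W) are all W)
n=14: W (go to 13, an L position)
n=15: L (options 14(W), 10(W) are all W)
n=16: W (go to 15, an L position)
n=17: L (options 16(W), 12(W) are all W)
n=18: W (go to 17, an L position)
n=19: L (options 18(W), 14(W) are all W)
n=20: W (go to 19, an L position)
n=21: L (options 20(W), 16(W) are all W)
n=22: W (go to 21, an L position)
n=23: L (options 22(W), 18(W) are all W)
n=24: W (go to 23, an L position)
n=25: L (options 24(W), 20(W) are all W)
n=26: W (go to 25, an L position)
n=27: L (options 26(W), 22(W) are all W)
n=28: W (go to 27, an L position)
Reading off the rows marked L gives the requested list; there are 14 such values of n.

1, 3, 5, 7, 9, 11, 13, 15, 17, 19, 21, 23, 25, 27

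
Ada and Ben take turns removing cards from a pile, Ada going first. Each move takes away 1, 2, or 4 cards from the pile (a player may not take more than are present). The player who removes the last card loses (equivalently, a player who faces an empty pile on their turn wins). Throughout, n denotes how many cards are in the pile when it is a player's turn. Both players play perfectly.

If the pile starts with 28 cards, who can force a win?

Ben wins.

Build the W/L table. Terminal = W. A non-terminal position is W if it has a move to some L; otherwise it is L.
n=0: no move; the opponent has just taken the last card and therefore loses → W
n=1: →0(W) only, which is W, so L
n=2: →1(L), so W
n=3: →1(L), so W
n=4: →3(W), 2(W), 0(W) — all W, so L
n=5: →4(L), so W
n=6: →4(L), so W
n=7: →6(W), 5(W), 3(W) — all W, so L
n=8: →7(L), so W
n=9: →7(L), so W
n=10: →9(W), 8(W), 6(W) — all W, so L
n=11: →10(L), so W
n=12: →10(L), so W
n=13: →12(W), 11(W), 9(W) — all W, so L
n=14: →13(L), so W
n=15: →13(L), so W
n=16: →15(W), 14(W), 12(W) — all W, so L
n=17: →16(L), so W
n=18: →16(L), so W
n=19: →18(W), 17(W), 15(W) — all W, so L
n=20: →19(L), so W
n=21: →19(L), so W
n=22: →21(W), 20(W), 18(W) — all W, so L
n=23: →22(L), so W
n=24: →22(L), so W
n=25: →24(W), 23(W), 21(W) — all W, so L
n=26: →25(L), so W
n=27: →25(L), so W
n=28: →27(W), 26(W), 24(W) — all W, so L
Every move from 28 reaches a W position, so the mover loses.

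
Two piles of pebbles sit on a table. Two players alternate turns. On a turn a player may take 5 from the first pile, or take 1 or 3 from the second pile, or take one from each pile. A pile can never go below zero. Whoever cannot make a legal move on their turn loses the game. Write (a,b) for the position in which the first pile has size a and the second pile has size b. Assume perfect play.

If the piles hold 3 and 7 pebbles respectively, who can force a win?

The first player wins.

Use the standard recursion: the mover loses at a terminal position; elsewhere, the mover wins exactly when some move hands the opponent an L position.
No move ever increases a pile, so every position that can arise here has a ≤ 3 and b ≤ 7; it is enough to label the cells with 0 ≤ a ≤ 3 and 0 ≤ b ≤ 7.
Every move lowers a or b (never raises either), so fill the grid row by row in increasing a, and left to right within a row: each cell's successors are then already labelled.
      b=0  b=1  b=2  b=3  b=4  b=5  b=6  b=7
a=0:    L    W    L    W    L    W    L    W
a=1:    L    W    L    W    L    W    L    W
a=2:    L    W    L    W    L    W    L    W
a=3:    L    W    L    W    L    W    L    W
Cells with no legal move (terminal, hence L): (0,0), (1,0), (2,0), (3,0).
The remaining L cells, each justified by listing all of its moves:
(0,2): L (sole option (0,1)(W) is W)
(0,4): L (options (0,3)(W), (0,1)(W) are all W)
(0,6): L (options (0,5)(W), (0,3)(W) are all W)
(1,2): L (options (1,1)(W), (0,1)(W) are all W)
(1,4): L (options (1,3)(W), (1,1)(W), (0,3)(W) are all W)
(1,6): L (options (1,5)(W), (1,3)(W), (0,5)(W) are all W)
(2,2): L (options (2,1)(W), (1,1)(W) are all W)
(2,4): L (options (2,3)(W), (2,1)(W), (1,3)(W) are all W)
(2,6): L (options (2,5)(W), (2,3)(W), (1,5)(W) are all W)
(3,2): L (options (3,1)(W), (2,1)(W) are all W)
(3,4): L (options (3,3)(W), (3,1)(W), (2,3)(W) are all W)
(3,6): L (options (3,5)(W), (3,3)(W), (2,5)(W) are all W)
Every other cell has at least one move into one of the L cells above, so it is W.
From (3,7) the player to move can move to (3,6), reaching an L position.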